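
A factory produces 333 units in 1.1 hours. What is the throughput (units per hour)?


Throughput = units / time
= 333 / 1.1
= 302.7 units/hour


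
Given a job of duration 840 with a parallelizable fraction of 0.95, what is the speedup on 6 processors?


Amdahl's law: T_p = T × ((1-p) + p/N)
= 840 × ((1-0.95) + 0.95/6)
= 840 × (0.05 + 0.1583)
= 840 × 0.2083
= 175.00
Speedup = 840/175.00
= 4.80×


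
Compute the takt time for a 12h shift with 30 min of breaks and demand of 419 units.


Available = 12×60 - 30 = 690 min
Takt time = 690 / 419
= 1.65 min/unit


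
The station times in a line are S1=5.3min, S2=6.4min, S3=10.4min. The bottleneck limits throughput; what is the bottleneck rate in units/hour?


Bottleneck = longest station time
Station times: [5.3, 6.4, 10.4]
Max = 10.4 min
Rate = 60 / 10.4
= 5.77 units/hour (bottleneck: 10.4min)


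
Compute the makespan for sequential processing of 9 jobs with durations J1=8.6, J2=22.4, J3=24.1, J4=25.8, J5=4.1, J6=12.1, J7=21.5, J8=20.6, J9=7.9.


Sequential makespan: sum all processing times
= 8.6 + 22.4 + 24.1 + 25.8 + 4.1 + 12.1 + 21.5 + 20.6 + 7.9
= 147.1 time units


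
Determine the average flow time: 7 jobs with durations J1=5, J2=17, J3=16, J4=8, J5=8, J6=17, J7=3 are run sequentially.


Completion times:
  J1: completes at 5
  J2: completes at 22
  J3: completes at 38
  J4: completes at 46
  J5: completes at 54
  J6: completes at 71
  J7: completes at 74
Sum = 310
Average = 310/7
= 44.29


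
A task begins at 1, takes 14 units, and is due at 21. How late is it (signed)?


Completion = 1 + 14 = 15
Lateness = C - d = 15 - 21
= -6


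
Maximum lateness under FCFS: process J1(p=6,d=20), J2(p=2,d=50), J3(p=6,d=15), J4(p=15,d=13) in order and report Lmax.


Lateness per job (L = C - d):
  J1: C=6, d=20, L=-14
  J2: C=8, d=50, L=-42
  J3: C=14, d=15, L=-1
  J4: C=29, d=13, L=16
Lmax = max(-14, -42, -1, 16)
= 16


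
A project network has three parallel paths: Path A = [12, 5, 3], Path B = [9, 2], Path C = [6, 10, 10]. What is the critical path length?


Path A: 12 + 5 + 3 = 20
Path B: 9 + 2 = 11
Path C: 6 + 10 + 10 = 26
Critical path = longest = max(20, 11, 26)
= 26 (Path C)


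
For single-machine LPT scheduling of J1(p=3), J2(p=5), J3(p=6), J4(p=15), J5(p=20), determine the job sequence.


LPT: sort by longest processing time first
  J5: p=20
  J4: p=15
  J3: p=6
  J2: p=5
  J1: p=3
Order: J5 → J4 → J3 → J2 → J1


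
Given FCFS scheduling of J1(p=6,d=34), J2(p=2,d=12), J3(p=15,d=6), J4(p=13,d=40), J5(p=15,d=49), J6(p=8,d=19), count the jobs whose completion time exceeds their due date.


Completion vs due date:
  J1: C=6, d=34 → on time
  J2: C=8, d=12 → on time
  J3: C=23, d=6 → TARDY
  J4: C=36, d=40 → on time
  J5: C=51, d=49 → TARDY
  J6: C=59, d=19 → TARDY
Tardy jobs: J3, J5, J6
Count = 3


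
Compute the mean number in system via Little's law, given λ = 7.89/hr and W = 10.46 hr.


Little's law: L = λ × W
= 7.89 × 10.46
= 82.53


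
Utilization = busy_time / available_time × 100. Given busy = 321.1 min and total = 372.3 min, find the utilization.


Utilization = busy / total × 100
= 321.1 / 372.3 × 100
= 86.2%


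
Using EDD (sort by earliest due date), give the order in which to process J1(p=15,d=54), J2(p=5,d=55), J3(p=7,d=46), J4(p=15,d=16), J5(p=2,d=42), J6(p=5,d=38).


EDD: sort by earliest due date
  J4: d=16, p=15
  J6: d=38, p=5
  J5: d=42, p=2
  J3: d=46, p=7
  J1: d=54, p=15
  J2: d=55, p=5
Order: J4 → J6 → J5 → J3 → J1 → J2


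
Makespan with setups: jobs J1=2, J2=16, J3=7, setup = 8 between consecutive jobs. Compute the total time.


Makespan = Σ processing + (n-1) × setup
= (2 + 16 + 7) + (3-1)×8
= 25 + 16
= 41 time units


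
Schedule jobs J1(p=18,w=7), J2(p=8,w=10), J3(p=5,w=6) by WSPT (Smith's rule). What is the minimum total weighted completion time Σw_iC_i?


WSPT order (by p/w): J2 → J3 → J1
  J2: C=8, w·C=10×8=80
  J3: C=13, w·C=6×13=78
  J1: C=31, w·C=7×31=217
Σ w·C = 375
= 375


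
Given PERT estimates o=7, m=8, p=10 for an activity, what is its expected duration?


te = (o + 4m + p) / 6
= (7 + 4×8 + 10) / 6
= (7 + 32 + 10) / 6
= 49 / 6
= 8.17


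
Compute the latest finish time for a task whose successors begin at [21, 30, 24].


LF = min of all successor start times
Successors start at: [21, 30, 24]
LF = min(21, 30, 24)
= 21


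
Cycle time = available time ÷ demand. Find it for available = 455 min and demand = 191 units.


Cycle time = available time / demand
= 455 / 191
= 2.38 min/unit


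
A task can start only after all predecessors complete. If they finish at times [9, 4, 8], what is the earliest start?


ES = max of all predecessor completion times
Predecessors: [9, 4, 8]
ES = max(9, 4, 8)
= 9


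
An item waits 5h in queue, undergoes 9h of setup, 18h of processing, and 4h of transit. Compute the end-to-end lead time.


Lead time = queue + setup + processing + transit
= 5 + 9 + 18 + 4
= 36 hours


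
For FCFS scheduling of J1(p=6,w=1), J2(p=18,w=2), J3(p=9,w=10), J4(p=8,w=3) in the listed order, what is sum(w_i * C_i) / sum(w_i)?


Completion times:
  J1: C=6, w×C=1×6=6
  J2: C=24, w×C=2×24=48
  J3: C=33, w×C=10×33=330
  J4: C=41, w×C=3×41=123
Sum w×C = 507
Sum w = 16
Weighted avg = 507/16
= 31.69


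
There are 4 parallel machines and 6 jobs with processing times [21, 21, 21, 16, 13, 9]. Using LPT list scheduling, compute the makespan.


Jobs (LPT sorted): [21, 21, 21, 16, 13, 9]
Machines: 4
  J=21 → Machine 1 (load: 0+21=21)
  J=21 → Machine 2 (load: 0+21=21)
  J=21 → Machine 3 (load: 0+21=21)
  J=16 → Machine 4 (load: 0+16=16)
  J=13 → Machine 4 (load: 16+13=29)
  J=9 → Machine 1 (load: 21+9=30)
Machine loads: [30, 21, 21, 29]
Makespan = max = 30 time units


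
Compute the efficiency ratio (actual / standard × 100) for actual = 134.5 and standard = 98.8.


Efficiency = (actual / standard) × 100
= (134.5 / 98.8) × 100
= 136.1%


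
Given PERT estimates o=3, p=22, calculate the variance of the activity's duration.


σ² = ((p - o) / 6)² = (p - o)² / 36
= (22 - 3)² / 36
= 19² / 36
= 361 / 36
= 10.0278


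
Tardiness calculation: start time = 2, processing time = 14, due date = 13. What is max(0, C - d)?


Completion = start + processing = 2 + 14 = 16
Tardiness = max(0, C - d) = max(0, 16 - 13)
= max(0, 3)
= 3


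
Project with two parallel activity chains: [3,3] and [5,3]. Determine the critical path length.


Path A: 3 + 3 = 6
Path B: 5 + 3 = 8
Critical path = longest = max(6, 8)
= 8 (Path B)


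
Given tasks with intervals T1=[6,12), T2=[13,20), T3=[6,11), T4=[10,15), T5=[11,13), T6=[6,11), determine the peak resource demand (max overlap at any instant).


Check each time point for overlaps:
  t=10: 4 tasks active (T1, T3, T4, T6)
Max concurrent = 4


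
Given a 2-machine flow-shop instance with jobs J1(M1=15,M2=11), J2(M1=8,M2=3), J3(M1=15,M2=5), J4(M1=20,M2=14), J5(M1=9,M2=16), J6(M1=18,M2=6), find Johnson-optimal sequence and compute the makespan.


Johnson's rule:
Group 1 (M1≤M2, sort by M1): ['J5']
Group 2 (M1>M2, sort desc M2): ['J4', 'J1', 'J6', 'J3', 'J2']
Sequence: J5 → J4 → J1 → J6 → J3 → J2
Makespan calculation:
  J5: M1 done=9, M2 done=25
  J4: M1 done=29, M2 done=43
  J1: M1 done=44, M2 done=55
  J6: M1 done=62, M2 done=68
  J3: M1 done=77, M2 done=82
  J2: M1 done=85, M2 done=88
= Sequence: J5 → J4 → J1 → J6 → J3 → J2, Makespan: 88


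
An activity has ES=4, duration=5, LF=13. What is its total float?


EF = ES + duration = 4 + 5 = 9
LS = LF - duration = 13 - 5 = 8
Total Float = LF - EF = 13 - 9
(or LS - ES = 8 - 4)
= 4


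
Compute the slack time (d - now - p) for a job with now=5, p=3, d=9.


Slack = due - current_time - processing
= 9 - 5 - 3
= 1


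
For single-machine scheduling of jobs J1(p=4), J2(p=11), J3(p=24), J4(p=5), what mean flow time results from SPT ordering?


SPT order: J1 → J4 → J2 → J3
Completion times:
  J1: C=4
  J4: C=9
  J2: C=20
  J3: C=44
Sum = 77, n = 4
Mean flow = 77/4
= 19.25


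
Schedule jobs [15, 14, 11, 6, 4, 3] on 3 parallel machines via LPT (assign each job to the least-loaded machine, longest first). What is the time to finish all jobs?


Jobs (LPT sorted): [15, 14, 11, 6, 4, 3]
Machines: 3
  J=15 → Machine 1 (load: 0+15=15)
  J=14 → Machine 2 (load: 0+14=14)
  J=11 → Machine 3 (load: 0+11=11)
  J=6 → Machine 3 (load: 11+6=17)
  J=4 → Machine 2 (load: 14+4=18)
  J=3 → Machine 1 (load: 15+3=18)
Machine loads: [18, 18, 17]
Makespan = max = 18 time units


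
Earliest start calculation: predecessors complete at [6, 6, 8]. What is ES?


ES = max of all predecessor completion times
Predecessors: [6, 6, 8]
ES = max(6, 6, 8)
= 8


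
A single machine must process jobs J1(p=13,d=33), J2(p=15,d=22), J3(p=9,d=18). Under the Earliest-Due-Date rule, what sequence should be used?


EDD: sort by earliest due date
  J3: d=18, p=9
  J2: d=22, p=15
  J1: d=33, p=13
Order: J3 → J2 → J1


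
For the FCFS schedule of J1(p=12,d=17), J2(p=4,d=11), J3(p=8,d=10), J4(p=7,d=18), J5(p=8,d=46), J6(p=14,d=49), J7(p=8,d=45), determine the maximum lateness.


Lateness per job (L = C - d):
  J1: C=12, d=17, L=-5
  J2: C=16, d=11, L=5
  J3: C=24, d=10, L=14
  J4: C=31, d=18, L=13
  J5: C=39, d=46, L=-7
  J6: C=53, d=49, L=4
  J7: C=61, d=45, L=16
Lmax = max(-5, 5, 14, 13, -7, 4, 16)
= 16


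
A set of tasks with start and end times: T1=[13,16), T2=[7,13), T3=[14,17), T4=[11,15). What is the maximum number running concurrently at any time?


Check each time point for overlaps:
  t=14: 3 tasks active (T1, T3, T4)
Max concurrent = 3


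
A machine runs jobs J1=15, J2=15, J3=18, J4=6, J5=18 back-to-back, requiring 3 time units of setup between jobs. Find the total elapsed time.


Makespan = Σ processing + (n-1) × setup
= (15 + 15 + 18 + 6 + 18) + (5-1)×3
= 72 + 12
= 84 time units


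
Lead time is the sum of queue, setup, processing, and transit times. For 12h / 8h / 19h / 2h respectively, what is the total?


Lead time = queue + setup + processing + transit
= 12 + 8 + 19 + 2
= 41 hours


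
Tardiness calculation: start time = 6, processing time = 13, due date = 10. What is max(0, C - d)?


Completion = start + processing = 6 + 13 = 19
Tardiness = max(0, C - d) = max(0, 19 - 10)
= max(0, 9)
= 9


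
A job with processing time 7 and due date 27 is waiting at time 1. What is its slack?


Slack = due - current_time - processing
= 27 - 1 - 7
= 19


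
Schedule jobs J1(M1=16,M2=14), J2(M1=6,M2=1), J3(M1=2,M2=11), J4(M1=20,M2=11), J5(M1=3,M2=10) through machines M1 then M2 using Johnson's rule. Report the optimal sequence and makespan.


Johnson's rule:
Group 1 (M1≤M2, sort by M1): ['J3', 'J5']
Group 2 (M1>M2, sort desc M2): ['J1', 'J4', 'J2']
Sequence: J3 → J5 → J1 → J4 → J2
Makespan calculation:
  J3: M1 done=2, M2 done=13
  J5: M1 done=5, M2 done=23
  J1: M1 done=21, M2 done=37
  J4: M1 done=41, M2 done=52
  J2: M1 done=47, M2 done=53
= Sequence: J3 → J5 → J1 → J4 → J2, Makespan: 53


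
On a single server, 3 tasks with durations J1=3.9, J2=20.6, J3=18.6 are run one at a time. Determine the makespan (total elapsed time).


Sequential makespan: sum all processing times
= 3.9 + 20.6 + 18.6
= 43.1 time units


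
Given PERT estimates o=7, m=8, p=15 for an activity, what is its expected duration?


te = (o + 4m + p) / 6
= (7 + 4×8 + 15) / 6
= (7 + 32 + 15) / 6
= 54 / 6
= 9.00


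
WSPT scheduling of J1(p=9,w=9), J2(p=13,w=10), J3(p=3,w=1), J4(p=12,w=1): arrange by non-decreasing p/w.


WSPT (Smith's rule): sort by p/w ascending
  J1: p/w = 9/9 = 1.000
  J2: p/w = 13/10 = 1.300
  J3: p/w = 3/1 = 3.000
  J4: p/w = 12/1 = 12.000
Order: J1 → J2 → J3 → J4


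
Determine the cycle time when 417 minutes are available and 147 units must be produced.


Cycle time = available time / demand
= 417 / 147
= 2.84 min/unit


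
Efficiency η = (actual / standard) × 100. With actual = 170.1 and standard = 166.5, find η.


Efficiency = (actual / standard) × 100
= (170.1 / 166.5) × 100
= 102.2%


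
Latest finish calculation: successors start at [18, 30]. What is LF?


LF = min of all successor start times
Successors start at: [18, 30]
LF = min(18, 30)
= 18


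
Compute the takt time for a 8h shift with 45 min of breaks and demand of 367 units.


Available = 8×60 - 45 = 435 min
Takt time = 435 / 367
= 1.19 min/unit


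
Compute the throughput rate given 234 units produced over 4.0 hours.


Throughput = units / time
= 234 / 4.0
= 58.5 units/hour


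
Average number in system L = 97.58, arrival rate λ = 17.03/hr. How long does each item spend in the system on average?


Little's law: L = λW → W = L / λ
= 97.58 / 17.03
= 5.73 hours


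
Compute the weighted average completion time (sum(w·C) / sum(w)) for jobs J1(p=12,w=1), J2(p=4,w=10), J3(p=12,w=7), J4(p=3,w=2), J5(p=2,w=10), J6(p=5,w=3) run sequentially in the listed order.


Completion times:
  J1: C=12, w×C=1×12=12
  J2: C=16, w×C=10×16=160
  J3: C=28, w×C=7×28=196
  J4: C=31, w×C=2×31=62
  J5: C=33, w×C=10×33=330
  J6: C=38, w×C=3×38=114
Sum w×C = 874
Sum w = 33
Weighted avg = 874/33
= 26.48


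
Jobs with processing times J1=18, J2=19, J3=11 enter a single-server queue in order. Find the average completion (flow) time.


Completion times:
  J1: completes at 18
  J2: completes at 37
  J3: completes at 48
Sum = 103
Average = 103/3
= 34.33


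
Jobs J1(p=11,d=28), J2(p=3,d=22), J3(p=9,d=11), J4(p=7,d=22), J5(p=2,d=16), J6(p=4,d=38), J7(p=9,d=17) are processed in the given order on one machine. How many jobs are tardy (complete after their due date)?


Completion vs due date:
  J1: C=11, d=28 → on time
  J2: C=14, d=22 → on time
  J3: C=23, d=11 → TARDY
  J4: C=30, d=22 → TARDY
  J5: C=32, d=16 → TARDY
  J6: C=36, d=38 → on time
  J7: C=45, d=17 → TARDY
Tardy jobs: J3, J4, J5, J7
Count = 4


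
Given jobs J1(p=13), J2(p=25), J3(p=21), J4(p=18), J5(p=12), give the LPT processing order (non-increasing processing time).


LPT: sort by longest processing time first
  J2: p=25
  J3: p=21
  J4: p=18
  J1: p=13
  J5: p=12
Order: J2 → J3 → J4 → J1 → J5


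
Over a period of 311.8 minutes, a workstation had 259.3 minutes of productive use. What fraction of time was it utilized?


Utilization = busy / total × 100
= 259.3 / 311.8 × 100
= 83.2%


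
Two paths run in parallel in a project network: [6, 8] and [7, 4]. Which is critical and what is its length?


Path A: 6 + 8 = 14
Path B: 7 + 4 = 11
Critical path = longest = max(14, 11)
= 14 (Path A)


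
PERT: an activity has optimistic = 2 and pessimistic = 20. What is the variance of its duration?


σ² = ((p - o) / 6)² = (p - o)² / 36
= (20 - 2)² / 36
= 18² / 36
= 324 / 36
= 9.0000


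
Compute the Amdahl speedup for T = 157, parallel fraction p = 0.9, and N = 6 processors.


Amdahl's law: T_p = T × ((1-p) + p/N)
= 157 × ((1-0.9) + 0.9/6)
= 157 × (0.10 + 0.1500)
= 157 × 0.2500
= 39.25
Speedup = 157/39.25
= 4.00×


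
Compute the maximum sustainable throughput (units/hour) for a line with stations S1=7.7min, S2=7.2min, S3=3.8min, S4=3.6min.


Bottleneck = longest station time
Station times: [7.7, 7.2, 3.8, 3.6]
Max = 7.7 min
Rate = 60 / 7.7
= 7.79 units/hour (bottleneck: 7.7min)


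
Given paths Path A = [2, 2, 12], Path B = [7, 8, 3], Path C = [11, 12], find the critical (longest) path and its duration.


Path A: 2 + 2 + 12 = 16
Path B: 7 + 8 + 3 = 18
Path C: 11 + 12 = 23
Critical path = longest = max(16, 18, 23)
= 23 (Path C)


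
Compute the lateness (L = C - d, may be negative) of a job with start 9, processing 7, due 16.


Completion = 9 + 7 = 16
Lateness = C - d = 16 - 16
= 0


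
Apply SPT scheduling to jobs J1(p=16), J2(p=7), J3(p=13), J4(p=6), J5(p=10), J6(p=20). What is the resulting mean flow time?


SPT order: J4 → J2 → J5 → J3 → J1 → J6
Completion times:
  J4: C=6
  J2: C=13
  J5: C=23
  J3: C=36
  J1: C=52
  J6: C=72
Sum = 202, n = 6
Mean flow = 202/6
= 33.67


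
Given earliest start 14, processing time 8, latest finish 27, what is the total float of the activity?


EF = ES + duration = 14 + 8 = 22
LS = LF - duration = 27 - 8 = 19
Total Float = LF - EF = 27 - 22
(or LS - ES = 19 - 14)
= 5


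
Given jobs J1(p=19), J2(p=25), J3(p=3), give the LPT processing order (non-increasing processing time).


LPT: sort by longest processing time first
  J2: p=25
  J1: p=19
  J3: p=3
Order: J2 → J1 → J3


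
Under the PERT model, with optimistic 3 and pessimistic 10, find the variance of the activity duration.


σ² = ((p - o) / 6)² = (p - o)² / 36
= (10 - 3)² / 36
= 7² / 36
= 49 / 36
= 1.3611


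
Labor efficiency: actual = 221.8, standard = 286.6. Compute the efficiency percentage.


Efficiency = (actual / standard) × 100
= (221.8 / 286.6) × 100
= 77.4%


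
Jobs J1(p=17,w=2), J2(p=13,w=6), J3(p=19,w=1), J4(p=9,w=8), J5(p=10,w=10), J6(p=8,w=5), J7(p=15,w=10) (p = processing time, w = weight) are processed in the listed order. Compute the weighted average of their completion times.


Completion times:
  J1: C=17, w×C=2×17=34
  J2: C=30, w×C=6×30=180
  J3: C=49, w×C=1×49=49
  J4: C=58, w×C=8×58=464
  J5: C=68, w×C=10×68=680
  J6: C=76, w×C=5×76=380
  J7: C=91, w×C=10×91=910
Sum w×C = 2697
Sum w = 42
Weighted avg = 2697/42
= 64.21


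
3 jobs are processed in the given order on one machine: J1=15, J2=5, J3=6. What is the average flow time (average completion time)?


Completion times:
  J1: completes at 15
  J2: completes at 20
  J3: completes at 26
Sum = 61
Average = 61/3
= 20.33


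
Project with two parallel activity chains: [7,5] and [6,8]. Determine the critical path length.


Path A: 7 + 5 = 12
Path B: 6 + 8 = 14
Critical path = longest = max(12, 14)
= 14 (Path B)


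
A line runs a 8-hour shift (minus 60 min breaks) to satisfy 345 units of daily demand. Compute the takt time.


Available = 8×60 - 60 = 420 min
Takt time = 420 / 345
= 1.22 min/unit


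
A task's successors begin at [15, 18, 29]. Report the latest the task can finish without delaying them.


LF = min of all successor start times
Successors start at: [15, 18, 29]
LF = min(15, 18, 29)
= 15


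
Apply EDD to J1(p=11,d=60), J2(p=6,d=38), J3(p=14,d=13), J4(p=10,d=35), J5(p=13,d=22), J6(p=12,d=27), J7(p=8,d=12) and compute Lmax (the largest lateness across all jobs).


EDD order: J7 → J3 → J5 → J6 → J4 → J2 → J1
Completion and lateness:
  J7: C=8, d=12, L=8-12=-4
  J3: C=22, d=13, L=22-13=9
  J5: C=35, d=22, L=35-22=13
  J6: C=47, d=27, L=47-27=20
  J4: C=57, d=35, L=57-35=22
  J2: C=63, d=38, L=63-38=25
  J1: C=74, d=60, L=74-60=14
Lmax = max(-4, 9, 13, 20, 22, 25, 14)
= 25


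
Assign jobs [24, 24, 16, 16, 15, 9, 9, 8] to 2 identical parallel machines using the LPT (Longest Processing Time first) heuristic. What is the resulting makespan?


Jobs (LPT sorted): [24, 24, 16, 16, 15, 9, 9, 8]
Machines: 2
  J=24 → Machine 1 (load: 0+24=24)
  J=24 → Machine 2 (load: 0+24=24)
  J=16 → Machine 1 (load: 24+16=40)
  J=16 → Machine 2 (load: 24+16=40)
  J=15 → Machine 1 (load: 40+15=55)
  J=9 → Machine 2 (load: 40+9=49)
  J=9 → Machine 2 (load: 49+9=58)
  J=8 → Machine 1 (load: 55+8=63)
Machine loads: [63, 58]
Makespan = max = 63 time units


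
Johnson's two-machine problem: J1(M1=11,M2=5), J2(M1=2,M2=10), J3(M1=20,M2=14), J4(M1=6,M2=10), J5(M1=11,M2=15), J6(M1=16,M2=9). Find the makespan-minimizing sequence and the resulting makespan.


Johnson's rule:
Group 1 (M1≤M2, sort by M1): ['J2', 'J4', 'J5']
Group 2 (M1>M2, sort desc M2): ['J3', 'J6', 'J1']
Sequence: J2 → J4 → J5 → J3 → J6 → J1
Makespan calculation:
  J2: M1 done=2, M2 done=12
  J4: M1 done=8, M2 done=22
  J5: M1 done=19, M2 done=37
  J3: M1 done=39, M2 done=53
  J6: M1 done=55, M2 done=64
  J1: M1 done=66, M2 done=71
= Sequence: J2 → J4 → J5 → J3 → J6 → J1, Makespan: 71


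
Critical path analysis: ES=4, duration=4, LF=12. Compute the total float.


EF = ES + duration = 4 + 4 = 8
LS = LF - duration = 12 - 4 = 8
Total Float = LF - EF = 12 - 8
(or LS - ES = 8 - 4)
= 4


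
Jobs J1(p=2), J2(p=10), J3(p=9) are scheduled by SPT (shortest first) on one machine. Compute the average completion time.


SPT order: J1 → J3 → J2
Completion times:
  J1: C=2
  J3: C=11
  J2: C=21
Sum = 34, n = 3
Mean flow = 34/3
= 11.33


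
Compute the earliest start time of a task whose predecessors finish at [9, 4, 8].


ES = max of all predecessor completion times
Predecessors: [9, 4, 8]
ES = max(9, 4, 8)
= 9


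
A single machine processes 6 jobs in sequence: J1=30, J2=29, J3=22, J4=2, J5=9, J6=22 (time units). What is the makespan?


Sequential makespan: sum all processing times
= 30 + 29 + 22 + 2 + 9 + 22
= 114 time units


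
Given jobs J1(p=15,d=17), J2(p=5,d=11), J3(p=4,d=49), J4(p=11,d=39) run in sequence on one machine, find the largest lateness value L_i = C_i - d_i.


Lateness per job (L = C - d):
  J1: C=15, d=17, L=-2
  J2: C=20, d=11, L=9
  J3: C=24, d=49, L=-25
  J4: C=35, d=39, L=-4
Lmax = max(-2, 9, -25, -4)
= 9


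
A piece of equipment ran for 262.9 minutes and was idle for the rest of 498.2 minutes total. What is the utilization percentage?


Utilization = busy / total × 100
= 262.9 / 498.2 × 100
= 52.8%


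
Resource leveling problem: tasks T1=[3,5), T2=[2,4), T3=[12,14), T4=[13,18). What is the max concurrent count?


Check each time point for overlaps:
  t=3: 2 tasks active (T1, T2)
Max concurrent = 2


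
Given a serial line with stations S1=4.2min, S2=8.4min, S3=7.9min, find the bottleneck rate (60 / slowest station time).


Bottleneck = longest station time
Station times: [4.2, 8.4, 7.9]
Max = 8.4 min
Rate = 60 / 8.4
= 7.14 units/hour (bottleneck: 8.4min)


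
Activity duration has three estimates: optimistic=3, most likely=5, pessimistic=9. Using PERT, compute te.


te = (o + 4m + p) / 6
= (3 + 4×5 + 9) / 6
= (3 + 20 + 9) / 6
= 32 / 6
= 5.33


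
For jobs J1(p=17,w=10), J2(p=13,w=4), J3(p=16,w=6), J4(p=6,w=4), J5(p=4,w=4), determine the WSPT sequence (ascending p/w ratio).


WSPT (Smith's rule): sort by p/w ascending
  J5: p/w = 4/4 = 1.000
  J4: p/w = 6/4 = 1.500
  J1: p/w = 17/10 = 1.700
  J3: p/w = 16/6 = 2.667
  J2: p/w = 13/4 = 3.250
Order: J5 → J4 → J1 → J3 → J2


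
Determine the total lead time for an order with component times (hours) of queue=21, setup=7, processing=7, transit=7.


Lead time = queue + setup + processing + transit
= 21 + 7 + 7 + 7
= 42 hours


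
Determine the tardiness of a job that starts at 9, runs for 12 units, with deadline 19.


Completion = start + processing = 9 + 12 = 21
Tardiness = max(0, C - d) = max(0, 21 - 19)
= max(0, 2)
= 2


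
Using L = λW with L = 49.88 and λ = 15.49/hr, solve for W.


Little's law: L = λW → W = L / λ
= 49.88 / 15.49
= 3.22 hours


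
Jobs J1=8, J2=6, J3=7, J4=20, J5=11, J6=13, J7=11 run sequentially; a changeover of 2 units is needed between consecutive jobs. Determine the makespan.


Makespan = Σ processing + (n-1) × setup
= (8 + 6 + 7 + 20 + 11 + 13 + 11) + (7-1)×2
= 76 + 12
= 88 time units


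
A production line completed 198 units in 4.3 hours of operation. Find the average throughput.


Throughput = units / time
= 198 / 4.3
= 46.0 units/hour


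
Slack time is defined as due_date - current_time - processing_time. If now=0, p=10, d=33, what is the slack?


Slack = due - current_time - processing
= 33 - 0 - 10
= 23


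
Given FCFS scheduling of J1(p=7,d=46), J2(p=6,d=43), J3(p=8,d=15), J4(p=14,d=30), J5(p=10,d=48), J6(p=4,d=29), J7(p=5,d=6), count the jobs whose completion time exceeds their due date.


Completion vs due date:
  J1: C=7, d=46 → on time
  J2: C=13, d=43 → on time
  J3: C=21, d=15 → TARDY
  J4: C=35, d=30 → TARDY
  J5: C=45, d=48 → on time
  J6: C=49, d=29 → TARDY
  J7: C=54, d=6 → TARDY
Tardy jobs: J3, J4, J6, J7
Count = 4


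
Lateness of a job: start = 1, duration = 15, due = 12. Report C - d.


Completion = 1 + 15 = 16
Lateness = C - d = 16 - 12
= 4


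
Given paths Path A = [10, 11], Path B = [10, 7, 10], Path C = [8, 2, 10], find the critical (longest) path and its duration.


Path A: 10 + 11 = 21
Path B: 10 + 7 + 10 = 27
Path C: 8 + 2 + 10 = 20
Critical path = longest = max(21, 27, 20)
= 27 (Path B)


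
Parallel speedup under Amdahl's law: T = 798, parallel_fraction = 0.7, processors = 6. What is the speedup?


Amdahl's law: T_p = T × ((1-p) + p/N)
= 798 × ((1-0.7) + 0.7/6)
= 798 × (0.30 + 0.1167)
= 798 × 0.4167
= 332.50
Speedup = 798/332.50
= 2.40×


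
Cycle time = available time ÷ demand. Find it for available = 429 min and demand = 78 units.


Cycle time = available time / demand
= 429 / 78
= 5.50 min/unit


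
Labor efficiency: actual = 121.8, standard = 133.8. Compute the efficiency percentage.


Efficiency = (actual / standard) × 100
= (121.8 / 133.8) × 100
= 91.0%


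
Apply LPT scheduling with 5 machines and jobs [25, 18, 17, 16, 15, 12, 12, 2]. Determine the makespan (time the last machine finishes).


Jobs (LPT sorted): [25, 18, 17, 16, 15, 12, 12, 2]
Machines: 5
  J=25 → Machine 1 (load: 0+25=25)
  J=18 → Machine 2 (load: 0+18=18)
  J=17 → Machine 3 (load: 0+17=17)
  J=16 → Machine 4 (load: 0+16=16)
  J=15 → Machine 5 (load: 0+15=15)
  J=12 → Machine 5 (load: 15+12=27)
  J=12 → Machine 4 (load: 16+12=28)
  J=2 → Machine 3 (load: 17+2=19)
Machine loads: [25, 18, 19, 28, 27]
Makespan = max = 28 time units


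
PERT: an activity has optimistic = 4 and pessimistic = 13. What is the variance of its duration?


σ² = ((p - o) / 6)² = (p - o)² / 36
= (13 - 4)² / 36
= 9² / 36
= 81 / 36
= 2.2500


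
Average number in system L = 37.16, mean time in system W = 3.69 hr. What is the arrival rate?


Little's law: L = λW → λ = L / W
= 37.16 / 3.69
= 10.07 per hour


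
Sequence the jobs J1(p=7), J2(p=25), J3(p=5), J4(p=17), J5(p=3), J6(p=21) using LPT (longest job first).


LPT: sort by longest processing time first
  J2: p=25
  J6: p=21
  J4: p=17
  J1: p=7
  J3: p=5
  J5: p=3
Order: J2 → J6 → J4 → J1 → J3 → J5


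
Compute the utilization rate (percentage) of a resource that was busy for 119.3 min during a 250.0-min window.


Utilization = busy / total × 100
= 119.3 / 250.0 × 100
= 47.7%


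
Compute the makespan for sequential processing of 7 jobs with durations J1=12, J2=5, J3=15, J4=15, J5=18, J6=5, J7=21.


Sequential makespan: sum all processing times
= 12 + 5 + 15 + 15 + 18 + 5 + 21
= 91 time units


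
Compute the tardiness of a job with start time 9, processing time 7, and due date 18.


Completion = start + processing = 9 + 7 = 16
Tardiness = max(0, C - d) = max(0, 16 - 18)
= max(0, -2)
= 0


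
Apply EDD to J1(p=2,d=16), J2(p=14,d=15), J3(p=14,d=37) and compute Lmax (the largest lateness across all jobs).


EDD order: J2 → J1 → J3
Completion and lateness:
  J2: C=14, d=15, L=14-15=-1
  J1: C=16, d=16, L=16-16=0
  J3: C=30, d=37, L=30-37=-7
Lmax = max(-1, 0, -7)
= 0


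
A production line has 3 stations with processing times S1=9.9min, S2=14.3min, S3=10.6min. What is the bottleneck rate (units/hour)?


Bottleneck = longest station time
Station times: [9.9, 14.3, 10.6]
Max = 14.3 min
Rate = 60 / 14.3
= 4.20 units/hour (bottleneck: 14.3min)


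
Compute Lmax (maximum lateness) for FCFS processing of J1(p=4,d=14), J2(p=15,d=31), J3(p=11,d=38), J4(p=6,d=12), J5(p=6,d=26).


Lateness per job (L = C - d):
  J1: C=4, d=14, L=-10
  J2: C=19, d=31, L=-12
  J3: C=30, d=38, L=-8
  J4: C=36, d=12, L=24
  J5: C=42, d=26, L=16
Lmax = max(-10, -12, -8, 24, 16)
= 24


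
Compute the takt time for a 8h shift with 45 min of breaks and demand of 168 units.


Available = 8×60 - 45 = 435 min
Takt time = 435 / 168
= 2.59 min/unit


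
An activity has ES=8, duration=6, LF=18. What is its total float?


EF = ES + duration = 8 + 6 = 14
LS = LF - duration = 18 - 6 = 12
Total Float = LF - EF = 18 - 14
(or LS - ES = 12 - 8)
= 4


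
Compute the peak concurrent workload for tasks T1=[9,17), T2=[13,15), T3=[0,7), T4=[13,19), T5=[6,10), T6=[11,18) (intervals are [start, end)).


Check each time point for overlaps:
  t=13: 4 tasks active (T1, T2, T4, T6)
Max concurrent = 4


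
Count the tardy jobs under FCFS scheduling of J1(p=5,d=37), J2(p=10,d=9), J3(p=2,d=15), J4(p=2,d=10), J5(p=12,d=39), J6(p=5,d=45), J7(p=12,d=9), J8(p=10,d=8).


Completion vs due date:
  J1: C=5, d=37 → on time
  J2: C=15, d=9 → TARDY
  J3: C=17, d=15 → TARDY
  J4: C=19, d=10 → TARDY
  J5: C=31, d=39 → on time
  J6: C=36, d=45 → on time
  J7: C=48, d=9 → TARDY
  J8: C=58, d=8 → TARDY
Tardy jobs: J2, J3, J4, J7, J8
Count = 5


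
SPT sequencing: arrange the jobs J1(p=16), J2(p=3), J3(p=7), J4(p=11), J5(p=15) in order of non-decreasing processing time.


SPT: sort by shortest processing time
  J2: p=3
  J3: p=7
  J4: p=11
  J5: p=15
  J1: p=16
Order: J2 → J3 → J4 → J5 → J1


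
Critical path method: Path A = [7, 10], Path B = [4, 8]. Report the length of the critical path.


Path A: 7 + 10 = 17
Path B: 4 + 8 = 12
Critical path = longest = max(17, 12)
= 17 (Path A)


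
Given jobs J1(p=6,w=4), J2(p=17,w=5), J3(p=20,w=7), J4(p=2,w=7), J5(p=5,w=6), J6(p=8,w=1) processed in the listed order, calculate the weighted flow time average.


Completion times:
  J1: C=6, w×C=4×6=24
  J2: C=23, w×C=5×23=115
  J3: C=43, w×C=7×43=301
  J4: C=45, w×C=7×45=315
  J5: C=50, w×C=6×50=300
  J6: C=58, w×C=1×58=58
Sum w×C = 1113
Sum w = 30
Weighted avg = 1113/30
= 37.10


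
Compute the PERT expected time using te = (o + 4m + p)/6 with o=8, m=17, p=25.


te = (o + 4m + p) / 6
= (8 + 4×17 + 25) / 6
= (8 + 68 + 25) / 6
= 101 / 6
= 16.83


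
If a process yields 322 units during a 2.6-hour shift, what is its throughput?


Throughput = units / time
= 322 / 2.6
= 123.8 units/hour


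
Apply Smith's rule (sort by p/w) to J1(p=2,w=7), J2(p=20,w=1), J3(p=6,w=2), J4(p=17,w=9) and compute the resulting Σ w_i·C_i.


WSPT order (by p/w): J1 → J4 → J3 → J2
  J1: C=2, w·C=7×2=14
  J4: C=19, w·C=9×19=171
  J3: C=25, w·C=2×25=50
  J2: C=45, w·C=1×45=45
Σ w·C = 280
= 280


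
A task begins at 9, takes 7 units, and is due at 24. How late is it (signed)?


Completion = 9 + 7 = 16
Lateness = C - d = 16 - 24
= -8


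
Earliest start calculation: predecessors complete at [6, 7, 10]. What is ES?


ES = max of all predecessor completion times
Predecessors: [6, 7, 10]
ES = max(6, 7, 10)
= 10


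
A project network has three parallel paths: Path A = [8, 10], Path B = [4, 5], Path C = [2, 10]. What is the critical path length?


Path A: 8 + 10 = 18
Path B: 4 + 5 = 9
Path C: 2 + 10 = 12
Critical path = longest = max(18, 9, 12)
= 18 (Path A)


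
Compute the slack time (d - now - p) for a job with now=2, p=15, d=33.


Slack = due - current_time - processing
= 33 - 2 - 15
= 16


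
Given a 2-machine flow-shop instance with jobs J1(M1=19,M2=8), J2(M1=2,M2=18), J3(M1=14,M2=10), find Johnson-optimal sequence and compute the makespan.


Johnson's rule:
Group 1 (M1≤M2, sort by M1): ['J2']
Group 2 (M1>M2, sort desc M2): ['J3', 'J1']
Sequence: J2 → J3 → J1
Makespan calculation:
  J2: M1 done=2, M2 done=20
  J3: M1 done=16, M2 done=30
  J1: M1 done=35, M2 done=43
= Sequence: J2 → J3 → J1, Makespan: 43


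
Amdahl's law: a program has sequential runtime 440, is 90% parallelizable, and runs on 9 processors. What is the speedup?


Amdahl's law: T_p = T × ((1-p) + p/N)
= 440 × ((1-0.9) + 0.9/9)
= 440 × (0.10 + 0.1000)
= 440 × 0.2000
= 88.00
Speedup = 440/88.00
= 5.00×


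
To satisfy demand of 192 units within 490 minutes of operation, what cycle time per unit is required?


Cycle time = available time / demand
= 490 / 192
= 2.55 min/unit


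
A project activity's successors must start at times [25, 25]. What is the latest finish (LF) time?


LF = min of all successor start times
Successors start at: [25, 25]
LF = min(25, 25)
= 25


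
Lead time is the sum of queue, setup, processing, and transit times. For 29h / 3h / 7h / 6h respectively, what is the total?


Lead time = queue + setup + processing + transit
= 29 + 3 + 7 + 6
= 45 hours


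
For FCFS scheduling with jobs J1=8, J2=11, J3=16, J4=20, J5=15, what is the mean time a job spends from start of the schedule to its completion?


Completion times:
  J1: completes at 8
  J2: completes at 19
  J3: completes at 35
  J4: completes at 55
  J5: completes at 70
Sum = 187
Average = 187/5
= 37.40


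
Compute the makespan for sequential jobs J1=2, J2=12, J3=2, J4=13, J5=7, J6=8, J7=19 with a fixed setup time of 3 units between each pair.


Makespan = Σ processing + (n-1) × setup
= (2 + 12 + 2 + 13 + 7 + 8 + 19) + (7-1)×3
= 63 + 18
= 81 time units


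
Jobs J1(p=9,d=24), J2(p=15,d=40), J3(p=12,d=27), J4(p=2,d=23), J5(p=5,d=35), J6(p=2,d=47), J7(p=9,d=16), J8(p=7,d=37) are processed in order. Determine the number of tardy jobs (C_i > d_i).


Completion vs due date:
  J1: C=9, d=24 → on time
  J2: C=24, d=40 → on time
  J3: C=36, d=27 → TARDY
  J4: C=38, d=23 → TARDY
  J5: C=43, d=35 → TARDY
  J6: C=45, d=47 → on time
  J7: C=54, d=16 → TARDY
  J8: C=61, d=37 → TARDY
Tardy jobs: J3, J4, J5, J7, J8
Count = 5


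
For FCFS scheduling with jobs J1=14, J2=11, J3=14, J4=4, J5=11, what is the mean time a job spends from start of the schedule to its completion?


Completion times:
  J1: completes at 14
  J2: completes at 25
  J3: completes at 39
  J4: completes at 43
  J5: completes at 54
Sum = 175
Average = 175/5
= 35.00


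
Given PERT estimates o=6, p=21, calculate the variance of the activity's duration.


σ² = ((p - o) / 6)² = (p - o)² / 36
= (21 - 6)² / 36
= 15² / 36
= 225 / 36
= 6.2500


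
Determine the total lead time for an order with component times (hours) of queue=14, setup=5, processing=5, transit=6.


Lead time = queue + setup + processing + transit
= 14 + 5 + 5 + 6
= 30 hours


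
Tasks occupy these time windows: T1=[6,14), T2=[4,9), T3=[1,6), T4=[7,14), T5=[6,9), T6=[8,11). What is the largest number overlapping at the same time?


Check each time point for overlaps:
  t=8: 5 tasks active (T1, T2, T4, T5, T6)
Max concurrent = 5


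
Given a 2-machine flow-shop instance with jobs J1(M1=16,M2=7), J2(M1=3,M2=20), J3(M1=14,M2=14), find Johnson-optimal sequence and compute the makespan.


Johnson's rule:
Group 1 (M1≤M2, sort by M1): ['J2', 'J3']
Group 2 (M1>M2, sort desc M2): ['J1']
Sequence: J2 → J3 → J1
Makespan calculation:
  J2: M1 done=3, M2 done=23
  J3: M1 done=17, M2 done=37
  J1: M1 done=33, M2 done=44
= Sequence: J2 → J3 → J1, Makespan: 44


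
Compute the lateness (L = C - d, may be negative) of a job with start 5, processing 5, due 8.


Completion = 5 + 5 = 10
Lateness = C - d = 10 - 8
= 2


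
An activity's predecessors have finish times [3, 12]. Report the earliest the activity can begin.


ES = max of all predecessor completion times
Predecessors: [3, 12]
ES = max(3, 12)
= 12


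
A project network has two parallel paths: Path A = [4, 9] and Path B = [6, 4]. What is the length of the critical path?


Path A: 4 + 9 = 13
Path B: 6 + 4 = 10
Critical path = longest = max(13, 10)
= 13 (Path A)


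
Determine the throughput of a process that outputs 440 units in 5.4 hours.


Throughput = units / time
= 440 / 5.4
= 81.5 units/hour


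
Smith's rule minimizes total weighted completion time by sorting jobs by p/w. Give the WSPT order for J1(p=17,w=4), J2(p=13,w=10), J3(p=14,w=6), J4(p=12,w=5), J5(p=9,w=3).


WSPT (Smith's rule): sort by p/w ascending
  J2: p/w = 13/10 = 1.300
  J3: p/w = 14/6 = 2.333
  J4: p/w = 12/5 = 2.400
  J5: p/w = 9/3 = 3.000
  J1: p/w = 17/4 = 4.250
Order: J2 → J3 → J4 → J5 → J1


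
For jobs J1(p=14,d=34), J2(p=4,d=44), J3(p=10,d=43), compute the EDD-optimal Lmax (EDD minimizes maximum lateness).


EDD order: J1 → J3 → J2
Completion and lateness:
  J1: C=14, d=34, L=14-34=-20
  J3: C=24, d=43, L=24-43=-19
  J2: C=28, d=44, L=28-44=-16
Lmax = max(-20, -19, -16)
= -16


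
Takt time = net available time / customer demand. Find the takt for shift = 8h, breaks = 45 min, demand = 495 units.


Available = 8×60 - 45 = 435 min
Takt time = 435 / 495
= 0.88 min/unit


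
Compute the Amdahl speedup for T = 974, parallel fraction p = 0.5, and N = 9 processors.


Amdahl's law: T_p = T × ((1-p) + p/N)
= 974 × ((1-0.5) + 0.5/9)
= 974 × (0.50 + 0.0556)
= 974 × 0.5556
= 541.11
Speedup = 974/541.11
= 1.80×


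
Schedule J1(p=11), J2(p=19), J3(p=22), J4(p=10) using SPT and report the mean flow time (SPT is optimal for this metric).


SPT order: J4 → J1 → J2 → J3
Completion times:
  J4: C=10
  J1: C=21
  J2: C=40
  J3: C=62
Sum = 133, n = 4
Mean flow = 133/4
= 33.25


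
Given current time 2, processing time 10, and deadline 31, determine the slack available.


Slack = due - current_time - processing
= 31 - 2 - 10
= 19


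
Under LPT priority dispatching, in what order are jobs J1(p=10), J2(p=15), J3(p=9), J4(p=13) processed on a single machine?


LPT: sort by longest processing time first
  J2: p=15
  J4: p=13
  J1: p=10
  J3: p=9
Order: J2 → J4 → J1 → J3


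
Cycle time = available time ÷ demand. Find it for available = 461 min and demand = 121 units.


Cycle time = available time / demand
= 461 / 121
= 3.81 min/unit


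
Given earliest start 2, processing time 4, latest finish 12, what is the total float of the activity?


EF = ES + duration = 2 + 4 = 6
LS = LF - duration = 12 - 4 = 8
Total Float = LF - EF = 12 - 6
(or LS - ES = 8 - 2)
= 6


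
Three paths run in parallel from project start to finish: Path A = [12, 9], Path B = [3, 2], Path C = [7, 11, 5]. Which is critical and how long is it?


Path A: 12 + 9 = 21
Path B: 3 + 2 = 5
Path C: 7 + 11 + 5 = 23
Critical path = longest = max(21, 5, 23)
= 23 (Path C)


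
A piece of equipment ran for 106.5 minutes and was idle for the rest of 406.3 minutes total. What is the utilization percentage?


Utilization = busy / total × 100
= 106.5 / 406.3 × 100
= 26.2%


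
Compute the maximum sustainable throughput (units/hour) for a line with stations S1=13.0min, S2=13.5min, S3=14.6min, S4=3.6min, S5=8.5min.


Bottleneck = longest station time
Station times: [13.0, 13.5, 14.6, 3.6, 8.5]
Max = 14.6 min
Rate = 60 / 14.6
= 4.11 units/hour (bottleneck: 14.6min)


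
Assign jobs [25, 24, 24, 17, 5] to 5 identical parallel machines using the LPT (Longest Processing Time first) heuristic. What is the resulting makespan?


Jobs (LPT sorted): [25, 24, 24, 17, 5]
Machines: 5
  J=25 → Machine 1 (load: 0+25=25)
  J=24 → Machine 2 (load: 0+24=24)
  J=24 → Machine 3 (load: 0+24=24)
  J=17 → Machine 4 (load: 0+17=17)
  J=5 → Machine 5 (load: 0+5=5)
Machine loads: [25, 24, 24, 17, 5]
Makespan = max = 25 time units


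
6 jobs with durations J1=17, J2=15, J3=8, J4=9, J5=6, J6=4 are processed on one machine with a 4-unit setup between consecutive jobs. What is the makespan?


Makespan = Σ processing + (n-1) × setup
= (17 + 15 + 8 + 9 + 6 + 4) + (6-1)×4
= 59 + 20
= 79 time units


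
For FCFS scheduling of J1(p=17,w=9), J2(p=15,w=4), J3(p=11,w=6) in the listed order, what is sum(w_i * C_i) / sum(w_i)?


Completion times:
  J1: C=17, w×C=9×17=153
  J2: C=32, w×C=4×32=128
  J3: C=43, w×C=6×43=258
Sum w×C = 539
Sum w = 19
Weighted avg = 539/19
= 28.37
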